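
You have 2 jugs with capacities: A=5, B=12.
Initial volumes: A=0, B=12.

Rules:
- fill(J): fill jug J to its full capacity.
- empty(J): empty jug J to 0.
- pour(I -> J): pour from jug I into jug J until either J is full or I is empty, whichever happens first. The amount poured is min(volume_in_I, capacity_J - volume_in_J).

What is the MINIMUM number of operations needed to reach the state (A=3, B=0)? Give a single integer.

BFS from (A=0, B=12). One shortest path:
  1. fill(A) -> (A=5 B=12)
  2. empty(B) -> (A=5 B=0)
  3. pour(A -> B) -> (A=0 B=5)
  4. fill(A) -> (A=5 B=5)
  5. pour(A -> B) -> (A=0 B=10)
  6. fill(A) -> (A=5 B=10)
  7. pour(A -> B) -> (A=3 B=12)
  8. empty(B) -> (A=3 B=0)
Reached target in 8 moves.

Answer: 8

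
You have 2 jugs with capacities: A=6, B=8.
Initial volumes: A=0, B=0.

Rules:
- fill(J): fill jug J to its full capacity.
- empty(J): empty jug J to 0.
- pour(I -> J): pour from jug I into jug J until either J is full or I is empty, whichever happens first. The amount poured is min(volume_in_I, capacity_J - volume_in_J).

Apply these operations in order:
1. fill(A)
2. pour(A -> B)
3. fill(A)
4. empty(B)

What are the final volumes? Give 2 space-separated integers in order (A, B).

Answer: 6 0

Derivation:
Step 1: fill(A) -> (A=6 B=0)
Step 2: pour(A -> B) -> (A=0 B=6)
Step 3: fill(A) -> (A=6 B=6)
Step 4: empty(B) -> (A=6 B=0)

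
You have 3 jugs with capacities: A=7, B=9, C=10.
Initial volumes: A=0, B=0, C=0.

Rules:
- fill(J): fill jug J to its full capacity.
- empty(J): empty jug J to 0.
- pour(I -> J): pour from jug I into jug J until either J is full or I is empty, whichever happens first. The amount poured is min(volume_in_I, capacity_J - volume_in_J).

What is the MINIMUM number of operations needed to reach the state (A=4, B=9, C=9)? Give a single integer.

Answer: 8

Derivation:
BFS from (A=0, B=0, C=0). One shortest path:
  1. fill(A) -> (A=7 B=0 C=0)
  2. fill(B) -> (A=7 B=9 C=0)
  3. pour(A -> C) -> (A=0 B=9 C=7)
  4. fill(A) -> (A=7 B=9 C=7)
  5. pour(A -> C) -> (A=4 B=9 C=10)
  6. empty(C) -> (A=4 B=9 C=0)
  7. pour(B -> C) -> (A=4 B=0 C=9)
  8. fill(B) -> (A=4 B=9 C=9)
Reached target in 8 moves.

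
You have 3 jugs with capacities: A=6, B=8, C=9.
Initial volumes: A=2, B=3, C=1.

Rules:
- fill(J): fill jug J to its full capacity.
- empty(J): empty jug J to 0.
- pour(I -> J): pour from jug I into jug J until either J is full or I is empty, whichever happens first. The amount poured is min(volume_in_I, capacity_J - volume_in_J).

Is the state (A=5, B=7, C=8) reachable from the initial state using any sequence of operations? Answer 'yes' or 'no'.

Answer: no

Derivation:
BFS explored all 351 reachable states.
Reachable set includes: (0,0,0), (0,0,1), (0,0,2), (0,0,3), (0,0,4), (0,0,5), (0,0,6), (0,0,7), (0,0,8), (0,0,9), (0,1,0), (0,1,1) ...
Target (A=5, B=7, C=8) not in reachable set → no.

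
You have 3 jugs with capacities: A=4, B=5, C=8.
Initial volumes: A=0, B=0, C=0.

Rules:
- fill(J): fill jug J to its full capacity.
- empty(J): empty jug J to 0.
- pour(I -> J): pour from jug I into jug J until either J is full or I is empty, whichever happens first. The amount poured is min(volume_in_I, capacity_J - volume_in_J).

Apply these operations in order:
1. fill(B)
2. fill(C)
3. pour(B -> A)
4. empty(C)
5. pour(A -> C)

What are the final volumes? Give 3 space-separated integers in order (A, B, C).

Answer: 0 1 4

Derivation:
Step 1: fill(B) -> (A=0 B=5 C=0)
Step 2: fill(C) -> (A=0 B=5 C=8)
Step 3: pour(B -> A) -> (A=4 B=1 C=8)
Step 4: empty(C) -> (A=4 B=1 C=0)
Step 5: pour(A -> C) -> (A=0 B=1 C=4)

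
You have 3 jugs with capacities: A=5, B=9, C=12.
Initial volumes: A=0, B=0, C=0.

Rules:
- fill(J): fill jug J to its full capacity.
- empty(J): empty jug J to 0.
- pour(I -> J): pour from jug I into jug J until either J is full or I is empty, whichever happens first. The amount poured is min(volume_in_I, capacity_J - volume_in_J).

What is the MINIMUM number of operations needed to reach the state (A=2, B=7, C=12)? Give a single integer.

BFS from (A=0, B=0, C=0). One shortest path:
  1. fill(C) -> (A=0 B=0 C=12)
  2. pour(C -> B) -> (A=0 B=9 C=3)
  3. pour(C -> A) -> (A=3 B=9 C=0)
  4. pour(B -> C) -> (A=3 B=0 C=9)
  5. fill(B) -> (A=3 B=9 C=9)
  6. pour(B -> A) -> (A=5 B=7 C=9)
  7. pour(A -> C) -> (A=2 B=7 C=12)
Reached target in 7 moves.

Answer: 7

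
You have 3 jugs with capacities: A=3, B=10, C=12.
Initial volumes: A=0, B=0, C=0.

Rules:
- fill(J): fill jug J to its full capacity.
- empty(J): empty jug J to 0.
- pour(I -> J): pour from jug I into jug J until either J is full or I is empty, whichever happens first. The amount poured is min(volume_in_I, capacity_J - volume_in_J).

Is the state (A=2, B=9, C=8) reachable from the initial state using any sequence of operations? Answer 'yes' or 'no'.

BFS explored all 374 reachable states.
Reachable set includes: (0,0,0), (0,0,1), (0,0,2), (0,0,3), (0,0,4), (0,0,5), (0,0,6), (0,0,7), (0,0,8), (0,0,9), (0,0,10), (0,0,11) ...
Target (A=2, B=9, C=8) not in reachable set → no.

Answer: no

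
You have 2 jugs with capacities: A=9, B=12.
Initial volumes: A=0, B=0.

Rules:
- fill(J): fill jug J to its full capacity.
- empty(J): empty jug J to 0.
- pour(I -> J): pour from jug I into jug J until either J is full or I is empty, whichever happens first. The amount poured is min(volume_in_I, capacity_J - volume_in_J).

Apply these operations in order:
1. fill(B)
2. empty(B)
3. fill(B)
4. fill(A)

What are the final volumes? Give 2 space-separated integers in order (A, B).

Step 1: fill(B) -> (A=0 B=12)
Step 2: empty(B) -> (A=0 B=0)
Step 3: fill(B) -> (A=0 B=12)
Step 4: fill(A) -> (A=9 B=12)

Answer: 9 12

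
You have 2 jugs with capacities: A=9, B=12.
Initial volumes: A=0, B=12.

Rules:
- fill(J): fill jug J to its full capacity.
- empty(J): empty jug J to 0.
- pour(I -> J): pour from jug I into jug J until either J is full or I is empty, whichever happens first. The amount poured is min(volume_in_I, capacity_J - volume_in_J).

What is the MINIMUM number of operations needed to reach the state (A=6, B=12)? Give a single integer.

BFS from (A=0, B=12). One shortest path:
  1. fill(A) -> (A=9 B=12)
  2. empty(B) -> (A=9 B=0)
  3. pour(A -> B) -> (A=0 B=9)
  4. fill(A) -> (A=9 B=9)
  5. pour(A -> B) -> (A=6 B=12)
Reached target in 5 moves.

Answer: 5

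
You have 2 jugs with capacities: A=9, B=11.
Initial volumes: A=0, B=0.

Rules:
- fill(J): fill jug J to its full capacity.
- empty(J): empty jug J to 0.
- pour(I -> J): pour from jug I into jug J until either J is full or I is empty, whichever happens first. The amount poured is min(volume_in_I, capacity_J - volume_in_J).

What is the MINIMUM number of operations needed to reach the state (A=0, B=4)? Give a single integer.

Answer: 7

Derivation:
BFS from (A=0, B=0). One shortest path:
  1. fill(B) -> (A=0 B=11)
  2. pour(B -> A) -> (A=9 B=2)
  3. empty(A) -> (A=0 B=2)
  4. pour(B -> A) -> (A=2 B=0)
  5. fill(B) -> (A=2 B=11)
  6. pour(B -> A) -> (A=9 B=4)
  7. empty(A) -> (A=0 B=4)
Reached target in 7 moves.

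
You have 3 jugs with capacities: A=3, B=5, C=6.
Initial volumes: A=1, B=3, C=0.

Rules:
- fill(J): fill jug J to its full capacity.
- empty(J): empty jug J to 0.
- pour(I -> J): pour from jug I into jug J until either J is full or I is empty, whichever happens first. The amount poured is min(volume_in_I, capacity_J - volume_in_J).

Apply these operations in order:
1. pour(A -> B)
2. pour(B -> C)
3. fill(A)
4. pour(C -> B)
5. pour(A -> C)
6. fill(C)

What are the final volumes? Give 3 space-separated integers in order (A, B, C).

Answer: 0 4 6

Derivation:
Step 1: pour(A -> B) -> (A=0 B=4 C=0)
Step 2: pour(B -> C) -> (A=0 B=0 C=4)
Step 3: fill(A) -> (A=3 B=0 C=4)
Step 4: pour(C -> B) -> (A=3 B=4 C=0)
Step 5: pour(A -> C) -> (A=0 B=4 C=3)
Step 6: fill(C) -> (A=0 B=4 C=6)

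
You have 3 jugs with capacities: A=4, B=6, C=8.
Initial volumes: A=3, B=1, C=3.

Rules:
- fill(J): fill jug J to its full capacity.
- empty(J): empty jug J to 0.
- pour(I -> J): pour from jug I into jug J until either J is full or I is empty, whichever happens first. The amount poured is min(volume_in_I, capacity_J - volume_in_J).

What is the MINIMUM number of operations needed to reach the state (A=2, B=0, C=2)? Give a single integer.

BFS from (A=3, B=1, C=3). One shortest path:
  1. fill(A) -> (A=4 B=1 C=3)
  2. pour(A -> B) -> (A=0 B=5 C=3)
  3. pour(C -> B) -> (A=0 B=6 C=2)
  4. pour(B -> A) -> (A=4 B=2 C=2)
  5. empty(A) -> (A=0 B=2 C=2)
  6. pour(B -> A) -> (A=2 B=0 C=2)
Reached target in 6 moves.

Answer: 6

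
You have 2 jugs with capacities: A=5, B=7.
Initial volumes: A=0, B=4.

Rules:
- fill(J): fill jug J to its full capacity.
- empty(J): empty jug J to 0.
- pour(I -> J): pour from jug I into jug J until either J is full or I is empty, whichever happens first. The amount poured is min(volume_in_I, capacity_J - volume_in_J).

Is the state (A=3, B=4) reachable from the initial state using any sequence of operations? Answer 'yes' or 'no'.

BFS explored all 24 reachable states.
Reachable set includes: (0,0), (0,1), (0,2), (0,3), (0,4), (0,5), (0,6), (0,7), (1,0), (1,7), (2,0), (2,7) ...
Target (A=3, B=4) not in reachable set → no.

Answer: no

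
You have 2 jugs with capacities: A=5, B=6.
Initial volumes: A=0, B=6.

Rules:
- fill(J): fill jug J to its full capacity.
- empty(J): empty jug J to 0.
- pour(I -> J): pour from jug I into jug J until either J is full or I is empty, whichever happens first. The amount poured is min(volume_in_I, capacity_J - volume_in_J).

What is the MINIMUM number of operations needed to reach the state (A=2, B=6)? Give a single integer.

Answer: 8

Derivation:
BFS from (A=0, B=6). One shortest path:
  1. pour(B -> A) -> (A=5 B=1)
  2. empty(A) -> (A=0 B=1)
  3. pour(B -> A) -> (A=1 B=0)
  4. fill(B) -> (A=1 B=6)
  5. pour(B -> A) -> (A=5 B=2)
  6. empty(A) -> (A=0 B=2)
  7. pour(B -> A) -> (A=2 B=0)
  8. fill(B) -> (A=2 B=6)
Reached target in 8 moves.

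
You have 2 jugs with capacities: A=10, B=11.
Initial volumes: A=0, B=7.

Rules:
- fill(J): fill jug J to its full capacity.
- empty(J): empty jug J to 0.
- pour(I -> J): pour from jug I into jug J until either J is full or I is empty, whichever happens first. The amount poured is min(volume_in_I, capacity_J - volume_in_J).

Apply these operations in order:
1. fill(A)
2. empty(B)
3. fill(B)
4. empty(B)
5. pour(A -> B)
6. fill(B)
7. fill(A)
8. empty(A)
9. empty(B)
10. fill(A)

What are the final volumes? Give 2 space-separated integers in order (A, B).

Answer: 10 0

Derivation:
Step 1: fill(A) -> (A=10 B=7)
Step 2: empty(B) -> (A=10 B=0)
Step 3: fill(B) -> (A=10 B=11)
Step 4: empty(B) -> (A=10 B=0)
Step 5: pour(A -> B) -> (A=0 B=10)
Step 6: fill(B) -> (A=0 B=11)
Step 7: fill(A) -> (A=10 B=11)
Step 8: empty(A) -> (A=0 B=11)
Step 9: empty(B) -> (A=0 B=0)
Step 10: fill(A) -> (A=10 B=0)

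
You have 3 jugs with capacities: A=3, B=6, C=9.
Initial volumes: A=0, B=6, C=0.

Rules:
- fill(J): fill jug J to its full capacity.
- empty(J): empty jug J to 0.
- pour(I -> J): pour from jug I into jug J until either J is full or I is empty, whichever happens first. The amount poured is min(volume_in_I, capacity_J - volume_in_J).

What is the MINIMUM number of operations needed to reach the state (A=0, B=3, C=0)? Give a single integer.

Answer: 2

Derivation:
BFS from (A=0, B=6, C=0). One shortest path:
  1. pour(B -> A) -> (A=3 B=3 C=0)
  2. empty(A) -> (A=0 B=3 C=0)
Reached target in 2 moves.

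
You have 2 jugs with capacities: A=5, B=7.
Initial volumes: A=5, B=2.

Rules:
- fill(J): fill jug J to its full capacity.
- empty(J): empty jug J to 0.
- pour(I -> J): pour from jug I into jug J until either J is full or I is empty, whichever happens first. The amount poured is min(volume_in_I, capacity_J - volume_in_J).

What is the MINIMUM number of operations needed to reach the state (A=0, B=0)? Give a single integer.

Answer: 2

Derivation:
BFS from (A=5, B=2). One shortest path:
  1. empty(A) -> (A=0 B=2)
  2. empty(B) -> (A=0 B=0)
Reached target in 2 moves.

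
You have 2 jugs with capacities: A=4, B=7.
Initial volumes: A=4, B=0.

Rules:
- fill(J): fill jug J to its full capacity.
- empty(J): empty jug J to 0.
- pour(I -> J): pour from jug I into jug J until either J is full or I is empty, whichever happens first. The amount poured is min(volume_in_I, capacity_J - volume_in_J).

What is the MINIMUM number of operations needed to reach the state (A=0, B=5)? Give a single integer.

BFS from (A=4, B=0). One shortest path:
  1. pour(A -> B) -> (A=0 B=4)
  2. fill(A) -> (A=4 B=4)
  3. pour(A -> B) -> (A=1 B=7)
  4. empty(B) -> (A=1 B=0)
  5. pour(A -> B) -> (A=0 B=1)
  6. fill(A) -> (A=4 B=1)
  7. pour(A -> B) -> (A=0 B=5)
Reached target in 7 moves.

Answer: 7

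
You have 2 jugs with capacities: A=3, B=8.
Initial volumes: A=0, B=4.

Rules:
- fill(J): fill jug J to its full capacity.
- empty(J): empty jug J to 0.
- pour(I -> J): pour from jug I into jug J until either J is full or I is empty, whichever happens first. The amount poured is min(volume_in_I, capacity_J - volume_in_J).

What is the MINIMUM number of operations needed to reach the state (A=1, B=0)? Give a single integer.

Answer: 3

Derivation:
BFS from (A=0, B=4). One shortest path:
  1. pour(B -> A) -> (A=3 B=1)
  2. empty(A) -> (A=0 B=1)
  3. pour(B -> A) -> (A=1 B=0)
Reached target in 3 moves.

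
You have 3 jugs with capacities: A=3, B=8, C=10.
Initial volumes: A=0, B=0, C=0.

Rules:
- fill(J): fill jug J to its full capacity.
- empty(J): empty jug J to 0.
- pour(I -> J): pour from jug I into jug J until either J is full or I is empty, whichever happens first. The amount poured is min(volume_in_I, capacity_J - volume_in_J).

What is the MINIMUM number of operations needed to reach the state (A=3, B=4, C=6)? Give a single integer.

Answer: 7

Derivation:
BFS from (A=0, B=0, C=0). One shortest path:
  1. fill(C) -> (A=0 B=0 C=10)
  2. pour(C -> A) -> (A=3 B=0 C=7)
  3. pour(C -> B) -> (A=3 B=7 C=0)
  4. pour(A -> C) -> (A=0 B=7 C=3)
  5. fill(A) -> (A=3 B=7 C=3)
  6. pour(A -> C) -> (A=0 B=7 C=6)
  7. pour(B -> A) -> (A=3 B=4 C=6)
Reached target in 7 moves.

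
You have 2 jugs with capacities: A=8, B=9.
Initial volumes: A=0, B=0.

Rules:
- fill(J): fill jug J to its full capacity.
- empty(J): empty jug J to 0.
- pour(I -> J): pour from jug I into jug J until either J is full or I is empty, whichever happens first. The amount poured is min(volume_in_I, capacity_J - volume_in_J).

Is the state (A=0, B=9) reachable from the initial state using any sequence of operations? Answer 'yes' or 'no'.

Answer: yes

Derivation:
BFS from (A=0, B=0):
  1. fill(B) -> (A=0 B=9)
Target reached → yes.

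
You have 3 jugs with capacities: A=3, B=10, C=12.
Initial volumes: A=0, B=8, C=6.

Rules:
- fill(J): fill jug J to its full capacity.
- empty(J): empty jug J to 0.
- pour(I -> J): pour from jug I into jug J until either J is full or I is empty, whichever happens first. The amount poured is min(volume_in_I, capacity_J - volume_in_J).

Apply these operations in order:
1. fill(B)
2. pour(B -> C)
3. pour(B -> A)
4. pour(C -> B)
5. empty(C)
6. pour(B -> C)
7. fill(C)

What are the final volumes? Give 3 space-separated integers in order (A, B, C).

Step 1: fill(B) -> (A=0 B=10 C=6)
Step 2: pour(B -> C) -> (A=0 B=4 C=12)
Step 3: pour(B -> A) -> (A=3 B=1 C=12)
Step 4: pour(C -> B) -> (A=3 B=10 C=3)
Step 5: empty(C) -> (A=3 B=10 C=0)
Step 6: pour(B -> C) -> (A=3 B=0 C=10)
Step 7: fill(C) -> (A=3 B=0 C=12)

Answer: 3 0 12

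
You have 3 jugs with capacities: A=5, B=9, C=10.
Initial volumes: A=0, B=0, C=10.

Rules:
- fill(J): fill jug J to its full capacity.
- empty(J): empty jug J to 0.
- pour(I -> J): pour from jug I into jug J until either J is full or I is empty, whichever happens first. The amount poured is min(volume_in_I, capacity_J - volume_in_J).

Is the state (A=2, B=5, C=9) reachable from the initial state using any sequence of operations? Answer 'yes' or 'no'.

Answer: no

Derivation:
BFS explored all 372 reachable states.
Reachable set includes: (0,0,0), (0,0,1), (0,0,2), (0,0,3), (0,0,4), (0,0,5), (0,0,6), (0,0,7), (0,0,8), (0,0,9), (0,0,10), (0,1,0) ...
Target (A=2, B=5, C=9) not in reachable set → no.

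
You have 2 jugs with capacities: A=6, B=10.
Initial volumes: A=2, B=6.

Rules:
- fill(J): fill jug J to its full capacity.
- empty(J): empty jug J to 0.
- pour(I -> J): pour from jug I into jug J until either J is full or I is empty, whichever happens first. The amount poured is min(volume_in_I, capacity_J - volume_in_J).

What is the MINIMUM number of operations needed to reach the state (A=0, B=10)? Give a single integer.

Answer: 2

Derivation:
BFS from (A=2, B=6). One shortest path:
  1. empty(A) -> (A=0 B=6)
  2. fill(B) -> (A=0 B=10)
Reached target in 2 moves.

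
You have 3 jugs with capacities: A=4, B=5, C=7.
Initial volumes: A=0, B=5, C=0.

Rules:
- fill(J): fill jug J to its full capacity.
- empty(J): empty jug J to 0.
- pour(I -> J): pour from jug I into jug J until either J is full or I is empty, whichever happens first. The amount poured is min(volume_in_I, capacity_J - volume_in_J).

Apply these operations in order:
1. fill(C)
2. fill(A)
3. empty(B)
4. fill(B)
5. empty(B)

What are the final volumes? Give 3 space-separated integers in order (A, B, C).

Answer: 4 0 7

Derivation:
Step 1: fill(C) -> (A=0 B=5 C=7)
Step 2: fill(A) -> (A=4 B=5 C=7)
Step 3: empty(B) -> (A=4 B=0 C=7)
Step 4: fill(B) -> (A=4 B=5 C=7)
Step 5: empty(B) -> (A=4 B=0 C=7)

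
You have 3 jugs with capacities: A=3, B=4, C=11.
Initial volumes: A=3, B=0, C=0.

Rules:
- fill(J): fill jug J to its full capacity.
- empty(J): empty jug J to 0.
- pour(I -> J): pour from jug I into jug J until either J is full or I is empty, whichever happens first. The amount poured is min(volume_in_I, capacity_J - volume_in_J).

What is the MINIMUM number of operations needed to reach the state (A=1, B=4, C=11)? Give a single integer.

Answer: 7

Derivation:
BFS from (A=3, B=0, C=0). One shortest path:
  1. empty(A) -> (A=0 B=0 C=0)
  2. fill(B) -> (A=0 B=4 C=0)
  3. fill(C) -> (A=0 B=4 C=11)
  4. pour(B -> A) -> (A=3 B=1 C=11)
  5. empty(A) -> (A=0 B=1 C=11)
  6. pour(B -> A) -> (A=1 B=0 C=11)
  7. fill(B) -> (A=1 B=4 C=11)
Reached target in 7 moves.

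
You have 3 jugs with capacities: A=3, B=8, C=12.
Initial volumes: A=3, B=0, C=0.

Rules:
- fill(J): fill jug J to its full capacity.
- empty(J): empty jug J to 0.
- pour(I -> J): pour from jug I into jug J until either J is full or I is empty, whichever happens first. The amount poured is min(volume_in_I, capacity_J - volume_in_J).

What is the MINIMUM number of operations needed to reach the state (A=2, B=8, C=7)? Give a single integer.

Answer: 8

Derivation:
BFS from (A=3, B=0, C=0). One shortest path:
  1. fill(B) -> (A=3 B=8 C=0)
  2. pour(A -> C) -> (A=0 B=8 C=3)
  3. fill(A) -> (A=3 B=8 C=3)
  4. pour(B -> C) -> (A=3 B=0 C=11)
  5. pour(A -> B) -> (A=0 B=3 C=11)
  6. fill(A) -> (A=3 B=3 C=11)
  7. pour(A -> C) -> (A=2 B=3 C=12)
  8. pour(C -> B) -> (A=2 B=8 C=7)
Reached target in 8 moves.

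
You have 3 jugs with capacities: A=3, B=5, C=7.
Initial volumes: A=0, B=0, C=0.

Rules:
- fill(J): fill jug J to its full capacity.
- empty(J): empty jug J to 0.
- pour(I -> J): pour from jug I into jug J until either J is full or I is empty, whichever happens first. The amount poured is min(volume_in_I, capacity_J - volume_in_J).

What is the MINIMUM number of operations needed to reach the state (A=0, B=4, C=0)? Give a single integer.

BFS from (A=0, B=0, C=0). One shortest path:
  1. fill(C) -> (A=0 B=0 C=7)
  2. pour(C -> A) -> (A=3 B=0 C=4)
  3. empty(A) -> (A=0 B=0 C=4)
  4. pour(C -> B) -> (A=0 B=4 C=0)
Reached target in 4 moves.

Answer: 4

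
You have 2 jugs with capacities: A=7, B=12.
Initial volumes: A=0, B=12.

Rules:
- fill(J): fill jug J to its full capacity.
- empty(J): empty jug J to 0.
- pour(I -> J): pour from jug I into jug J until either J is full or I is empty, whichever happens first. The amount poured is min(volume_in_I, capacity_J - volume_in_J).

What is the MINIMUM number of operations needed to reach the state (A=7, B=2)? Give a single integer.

Answer: 8

Derivation:
BFS from (A=0, B=12). One shortest path:
  1. fill(A) -> (A=7 B=12)
  2. empty(B) -> (A=7 B=0)
  3. pour(A -> B) -> (A=0 B=7)
  4. fill(A) -> (A=7 B=7)
  5. pour(A -> B) -> (A=2 B=12)
  6. empty(B) -> (A=2 B=0)
  7. pour(A -> B) -> (A=0 B=2)
  8. fill(A) -> (A=7 B=2)
Reached target in 8 moves.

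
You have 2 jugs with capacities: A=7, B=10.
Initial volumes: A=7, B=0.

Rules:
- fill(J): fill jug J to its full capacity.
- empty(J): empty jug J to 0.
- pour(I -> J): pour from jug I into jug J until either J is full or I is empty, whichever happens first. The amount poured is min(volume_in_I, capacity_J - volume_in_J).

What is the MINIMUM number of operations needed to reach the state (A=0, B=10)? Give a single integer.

Answer: 2

Derivation:
BFS from (A=7, B=0). One shortest path:
  1. empty(A) -> (A=0 B=0)
  2. fill(B) -> (A=0 B=10)
Reached target in 2 moves.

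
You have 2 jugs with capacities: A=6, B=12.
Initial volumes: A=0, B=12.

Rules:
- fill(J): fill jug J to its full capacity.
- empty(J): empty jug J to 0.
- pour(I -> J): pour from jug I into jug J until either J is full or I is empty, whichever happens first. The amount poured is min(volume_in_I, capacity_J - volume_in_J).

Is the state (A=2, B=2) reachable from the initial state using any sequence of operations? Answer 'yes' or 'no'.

BFS explored all 6 reachable states.
Reachable set includes: (0,0), (0,6), (0,12), (6,0), (6,6), (6,12)
Target (A=2, B=2) not in reachable set → no.

Answer: no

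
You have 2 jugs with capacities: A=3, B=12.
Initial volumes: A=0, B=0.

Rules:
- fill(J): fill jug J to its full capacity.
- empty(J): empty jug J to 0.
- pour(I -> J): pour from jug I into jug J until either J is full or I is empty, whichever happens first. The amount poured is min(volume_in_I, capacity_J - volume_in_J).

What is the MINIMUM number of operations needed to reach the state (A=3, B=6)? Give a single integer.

Answer: 4

Derivation:
BFS from (A=0, B=0). One shortest path:
  1. fill(B) -> (A=0 B=12)
  2. pour(B -> A) -> (A=3 B=9)
  3. empty(A) -> (A=0 B=9)
  4. pour(B -> A) -> (A=3 B=6)
Reached target in 4 moves.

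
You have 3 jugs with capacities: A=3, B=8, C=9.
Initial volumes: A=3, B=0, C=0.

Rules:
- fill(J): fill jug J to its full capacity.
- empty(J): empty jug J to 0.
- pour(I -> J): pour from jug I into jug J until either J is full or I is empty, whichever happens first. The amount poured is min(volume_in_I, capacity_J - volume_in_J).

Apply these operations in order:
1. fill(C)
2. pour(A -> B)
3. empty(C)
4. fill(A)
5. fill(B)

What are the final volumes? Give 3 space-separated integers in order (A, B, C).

Answer: 3 8 0

Derivation:
Step 1: fill(C) -> (A=3 B=0 C=9)
Step 2: pour(A -> B) -> (A=0 B=3 C=9)
Step 3: empty(C) -> (A=0 B=3 C=0)
Step 4: fill(A) -> (A=3 B=3 C=0)
Step 5: fill(B) -> (A=3 B=8 C=0)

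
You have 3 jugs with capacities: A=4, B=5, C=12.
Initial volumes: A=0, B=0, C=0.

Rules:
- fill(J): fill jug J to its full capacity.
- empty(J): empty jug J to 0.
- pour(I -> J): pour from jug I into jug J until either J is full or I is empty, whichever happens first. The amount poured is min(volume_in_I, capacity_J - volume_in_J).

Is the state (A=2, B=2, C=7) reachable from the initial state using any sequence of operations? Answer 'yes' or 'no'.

Answer: no

Derivation:
BFS explored all 258 reachable states.
Reachable set includes: (0,0,0), (0,0,1), (0,0,2), (0,0,3), (0,0,4), (0,0,5), (0,0,6), (0,0,7), (0,0,8), (0,0,9), (0,0,10), (0,0,11) ...
Target (A=2, B=2, C=7) not in reachable set → no.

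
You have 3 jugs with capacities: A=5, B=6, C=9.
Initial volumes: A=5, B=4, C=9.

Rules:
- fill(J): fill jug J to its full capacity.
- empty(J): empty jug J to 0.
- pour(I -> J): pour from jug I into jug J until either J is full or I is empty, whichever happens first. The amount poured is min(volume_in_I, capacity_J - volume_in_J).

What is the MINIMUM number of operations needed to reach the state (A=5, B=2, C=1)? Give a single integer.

Answer: 7

Derivation:
BFS from (A=5, B=4, C=9). One shortest path:
  1. empty(A) -> (A=0 B=4 C=9)
  2. pour(C -> B) -> (A=0 B=6 C=7)
  3. pour(B -> A) -> (A=5 B=1 C=7)
  4. empty(A) -> (A=0 B=1 C=7)
  5. pour(B -> A) -> (A=1 B=0 C=7)
  6. pour(C -> B) -> (A=1 B=6 C=1)
  7. pour(B -> A) -> (A=5 B=2 C=1)
Reached target in 7 moves.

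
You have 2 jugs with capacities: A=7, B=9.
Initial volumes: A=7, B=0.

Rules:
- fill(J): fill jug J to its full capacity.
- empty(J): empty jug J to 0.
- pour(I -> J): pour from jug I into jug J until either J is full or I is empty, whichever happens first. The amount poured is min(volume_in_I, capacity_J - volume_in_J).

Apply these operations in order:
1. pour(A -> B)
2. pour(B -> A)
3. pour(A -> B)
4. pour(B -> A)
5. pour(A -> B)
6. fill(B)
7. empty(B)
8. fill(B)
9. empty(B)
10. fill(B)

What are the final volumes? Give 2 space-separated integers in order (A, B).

Step 1: pour(A -> B) -> (A=0 B=7)
Step 2: pour(B -> A) -> (A=7 B=0)
Step 3: pour(A -> B) -> (A=0 B=7)
Step 4: pour(B -> A) -> (A=7 B=0)
Step 5: pour(A -> B) -> (A=0 B=7)
Step 6: fill(B) -> (A=0 B=9)
Step 7: empty(B) -> (A=0 B=0)
Step 8: fill(B) -> (A=0 B=9)
Step 9: empty(B) -> (A=0 B=0)
Step 10: fill(B) -> (A=0 B=9)

Answer: 0 9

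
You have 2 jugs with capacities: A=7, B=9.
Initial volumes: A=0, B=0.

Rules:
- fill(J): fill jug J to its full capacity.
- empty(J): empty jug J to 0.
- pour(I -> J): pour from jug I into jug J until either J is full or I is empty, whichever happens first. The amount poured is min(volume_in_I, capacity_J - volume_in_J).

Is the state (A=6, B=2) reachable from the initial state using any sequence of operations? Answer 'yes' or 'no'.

BFS explored all 32 reachable states.
Reachable set includes: (0,0), (0,1), (0,2), (0,3), (0,4), (0,5), (0,6), (0,7), (0,8), (0,9), (1,0), (1,9) ...
Target (A=6, B=2) not in reachable set → no.

Answer: no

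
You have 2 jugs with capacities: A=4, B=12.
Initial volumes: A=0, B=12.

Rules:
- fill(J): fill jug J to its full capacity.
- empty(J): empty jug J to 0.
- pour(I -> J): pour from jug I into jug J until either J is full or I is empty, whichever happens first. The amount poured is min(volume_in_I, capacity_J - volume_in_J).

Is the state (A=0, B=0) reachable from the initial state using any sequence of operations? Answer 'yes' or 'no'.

BFS from (A=0, B=12):
  1. empty(B) -> (A=0 B=0)
Target reached → yes.

Answer: yes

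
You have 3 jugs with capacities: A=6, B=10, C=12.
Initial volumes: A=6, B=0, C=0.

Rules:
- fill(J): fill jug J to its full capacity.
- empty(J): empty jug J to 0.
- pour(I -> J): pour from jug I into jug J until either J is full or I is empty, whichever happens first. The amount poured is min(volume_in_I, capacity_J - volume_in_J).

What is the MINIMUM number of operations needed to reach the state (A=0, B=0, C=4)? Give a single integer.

Answer: 5

Derivation:
BFS from (A=6, B=0, C=0). One shortest path:
  1. empty(A) -> (A=0 B=0 C=0)
  2. fill(B) -> (A=0 B=10 C=0)
  3. pour(B -> A) -> (A=6 B=4 C=0)
  4. empty(A) -> (A=0 B=4 C=0)
  5. pour(B -> C) -> (A=0 B=0 C=4)
Reached target in 5 moves.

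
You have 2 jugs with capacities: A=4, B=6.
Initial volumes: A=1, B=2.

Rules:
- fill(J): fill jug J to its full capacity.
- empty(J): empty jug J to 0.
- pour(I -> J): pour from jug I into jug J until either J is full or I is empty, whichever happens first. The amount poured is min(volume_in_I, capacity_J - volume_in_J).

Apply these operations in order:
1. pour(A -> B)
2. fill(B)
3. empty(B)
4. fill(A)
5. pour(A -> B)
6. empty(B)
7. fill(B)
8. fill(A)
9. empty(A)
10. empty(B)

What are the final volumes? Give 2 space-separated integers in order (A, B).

Step 1: pour(A -> B) -> (A=0 B=3)
Step 2: fill(B) -> (A=0 B=6)
Step 3: empty(B) -> (A=0 B=0)
Step 4: fill(A) -> (A=4 B=0)
Step 5: pour(A -> B) -> (A=0 B=4)
Step 6: empty(B) -> (A=0 B=0)
Step 7: fill(B) -> (A=0 B=6)
Step 8: fill(A) -> (A=4 B=6)
Step 9: empty(A) -> (A=0 B=6)
Step 10: empty(B) -> (A=0 B=0)

Answer: 0 0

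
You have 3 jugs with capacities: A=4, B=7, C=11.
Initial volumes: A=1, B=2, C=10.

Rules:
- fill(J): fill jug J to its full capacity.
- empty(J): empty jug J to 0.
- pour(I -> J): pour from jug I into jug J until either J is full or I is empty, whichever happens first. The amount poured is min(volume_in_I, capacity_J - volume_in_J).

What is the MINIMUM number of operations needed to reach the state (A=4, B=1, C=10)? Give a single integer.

BFS from (A=1, B=2, C=10). One shortest path:
  1. empty(B) -> (A=1 B=0 C=10)
  2. pour(A -> B) -> (A=0 B=1 C=10)
  3. fill(A) -> (A=4 B=1 C=10)
Reached target in 3 moves.

Answer: 3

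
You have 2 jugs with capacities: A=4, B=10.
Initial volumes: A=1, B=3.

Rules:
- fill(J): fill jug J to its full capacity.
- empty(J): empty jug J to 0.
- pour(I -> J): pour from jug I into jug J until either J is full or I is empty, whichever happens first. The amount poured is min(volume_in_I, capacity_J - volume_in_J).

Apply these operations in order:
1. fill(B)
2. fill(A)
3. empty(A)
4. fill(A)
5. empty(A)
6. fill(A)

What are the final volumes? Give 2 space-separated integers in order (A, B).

Step 1: fill(B) -> (A=1 B=10)
Step 2: fill(A) -> (A=4 B=10)
Step 3: empty(A) -> (A=0 B=10)
Step 4: fill(A) -> (A=4 B=10)
Step 5: empty(A) -> (A=0 B=10)
Step 6: fill(A) -> (A=4 B=10)

Answer: 4 10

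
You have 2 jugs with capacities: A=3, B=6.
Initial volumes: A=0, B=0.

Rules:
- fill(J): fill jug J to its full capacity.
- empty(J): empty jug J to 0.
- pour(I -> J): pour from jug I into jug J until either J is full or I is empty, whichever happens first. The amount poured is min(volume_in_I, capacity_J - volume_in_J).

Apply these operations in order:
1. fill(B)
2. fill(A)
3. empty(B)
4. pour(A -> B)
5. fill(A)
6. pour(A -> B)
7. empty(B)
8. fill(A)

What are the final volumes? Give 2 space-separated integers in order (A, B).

Step 1: fill(B) -> (A=0 B=6)
Step 2: fill(A) -> (A=3 B=6)
Step 3: empty(B) -> (A=3 B=0)
Step 4: pour(A -> B) -> (A=0 B=3)
Step 5: fill(A) -> (A=3 B=3)
Step 6: pour(A -> B) -> (A=0 B=6)
Step 7: empty(B) -> (A=0 B=0)
Step 8: fill(A) -> (A=3 B=0)

Answer: 3 0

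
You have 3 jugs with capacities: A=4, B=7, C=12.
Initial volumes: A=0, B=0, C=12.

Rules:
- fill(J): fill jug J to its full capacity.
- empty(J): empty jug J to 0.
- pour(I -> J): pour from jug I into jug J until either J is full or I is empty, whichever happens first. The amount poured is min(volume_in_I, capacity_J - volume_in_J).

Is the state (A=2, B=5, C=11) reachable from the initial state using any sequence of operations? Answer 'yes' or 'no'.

Answer: no

Derivation:
BFS explored all 322 reachable states.
Reachable set includes: (0,0,0), (0,0,1), (0,0,2), (0,0,3), (0,0,4), (0,0,5), (0,0,6), (0,0,7), (0,0,8), (0,0,9), (0,0,10), (0,0,11) ...
Target (A=2, B=5, C=11) not in reachable set → no.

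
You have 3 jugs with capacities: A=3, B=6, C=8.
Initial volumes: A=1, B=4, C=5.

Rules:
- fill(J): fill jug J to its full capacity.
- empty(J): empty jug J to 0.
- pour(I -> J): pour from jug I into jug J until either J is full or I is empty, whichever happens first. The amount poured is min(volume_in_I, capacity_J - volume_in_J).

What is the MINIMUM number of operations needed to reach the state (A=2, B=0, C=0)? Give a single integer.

Answer: 3

Derivation:
BFS from (A=1, B=4, C=5). One shortest path:
  1. pour(B -> C) -> (A=1 B=1 C=8)
  2. empty(C) -> (A=1 B=1 C=0)
  3. pour(B -> A) -> (A=2 B=0 C=0)
Reached target in 3 moves.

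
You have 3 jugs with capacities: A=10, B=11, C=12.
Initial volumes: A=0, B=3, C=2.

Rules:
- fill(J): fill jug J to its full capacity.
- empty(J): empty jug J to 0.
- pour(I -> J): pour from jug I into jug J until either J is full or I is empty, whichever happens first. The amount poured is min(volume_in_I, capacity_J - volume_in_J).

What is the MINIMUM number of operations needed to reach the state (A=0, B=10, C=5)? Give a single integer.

BFS from (A=0, B=3, C=2). One shortest path:
  1. fill(A) -> (A=10 B=3 C=2)
  2. pour(B -> C) -> (A=10 B=0 C=5)
  3. pour(A -> B) -> (A=0 B=10 C=5)
Reached target in 3 moves.

Answer: 3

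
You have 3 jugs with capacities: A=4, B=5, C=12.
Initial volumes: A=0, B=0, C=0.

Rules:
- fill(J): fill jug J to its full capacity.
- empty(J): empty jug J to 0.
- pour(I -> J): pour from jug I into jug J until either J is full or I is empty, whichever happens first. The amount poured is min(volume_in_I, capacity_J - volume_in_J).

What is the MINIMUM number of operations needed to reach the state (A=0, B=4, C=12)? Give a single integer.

Answer: 3

Derivation:
BFS from (A=0, B=0, C=0). One shortest path:
  1. fill(A) -> (A=4 B=0 C=0)
  2. fill(C) -> (A=4 B=0 C=12)
  3. pour(A -> B) -> (A=0 B=4 C=12)
Reached target in 3 moves.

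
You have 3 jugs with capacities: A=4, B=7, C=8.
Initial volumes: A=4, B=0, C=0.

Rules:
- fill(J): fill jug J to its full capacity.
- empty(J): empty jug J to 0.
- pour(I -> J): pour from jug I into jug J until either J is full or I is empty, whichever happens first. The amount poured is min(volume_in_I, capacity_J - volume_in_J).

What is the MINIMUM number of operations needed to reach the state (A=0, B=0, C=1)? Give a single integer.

BFS from (A=4, B=0, C=0). One shortest path:
  1. empty(A) -> (A=0 B=0 C=0)
  2. fill(C) -> (A=0 B=0 C=8)
  3. pour(C -> B) -> (A=0 B=7 C=1)
  4. empty(B) -> (A=0 B=0 C=1)
Reached target in 4 moves.

Answer: 4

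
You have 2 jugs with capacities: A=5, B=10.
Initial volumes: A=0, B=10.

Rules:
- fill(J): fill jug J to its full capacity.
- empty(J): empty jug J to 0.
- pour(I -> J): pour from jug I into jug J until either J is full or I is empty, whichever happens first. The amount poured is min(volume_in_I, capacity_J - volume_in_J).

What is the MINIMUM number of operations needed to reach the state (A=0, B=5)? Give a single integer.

BFS from (A=0, B=10). One shortest path:
  1. pour(B -> A) -> (A=5 B=5)
  2. empty(A) -> (A=0 B=5)
Reached target in 2 moves.

Answer: 2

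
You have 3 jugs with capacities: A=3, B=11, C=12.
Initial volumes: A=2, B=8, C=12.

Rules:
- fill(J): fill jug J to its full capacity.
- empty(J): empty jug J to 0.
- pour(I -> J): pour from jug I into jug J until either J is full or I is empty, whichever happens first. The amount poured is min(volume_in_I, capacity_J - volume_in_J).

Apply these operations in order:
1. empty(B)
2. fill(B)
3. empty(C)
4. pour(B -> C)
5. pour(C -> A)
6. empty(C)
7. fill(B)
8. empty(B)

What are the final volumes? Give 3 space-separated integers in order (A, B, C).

Step 1: empty(B) -> (A=2 B=0 C=12)
Step 2: fill(B) -> (A=2 B=11 C=12)
Step 3: empty(C) -> (A=2 B=11 C=0)
Step 4: pour(B -> C) -> (A=2 B=0 C=11)
Step 5: pour(C -> A) -> (A=3 B=0 C=10)
Step 6: empty(C) -> (A=3 B=0 C=0)
Step 7: fill(B) -> (A=3 B=11 C=0)
Step 8: empty(B) -> (A=3 B=0 C=0)

Answer: 3 0 0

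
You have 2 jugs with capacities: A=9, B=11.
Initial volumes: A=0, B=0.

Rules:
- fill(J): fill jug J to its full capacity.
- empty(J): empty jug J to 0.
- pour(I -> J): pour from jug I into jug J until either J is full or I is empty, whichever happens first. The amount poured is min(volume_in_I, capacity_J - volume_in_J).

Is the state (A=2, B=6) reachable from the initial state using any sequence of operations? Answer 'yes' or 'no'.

Answer: no

Derivation:
BFS explored all 40 reachable states.
Reachable set includes: (0,0), (0,1), (0,2), (0,3), (0,4), (0,5), (0,6), (0,7), (0,8), (0,9), (0,10), (0,11) ...
Target (A=2, B=6) not in reachable set → no.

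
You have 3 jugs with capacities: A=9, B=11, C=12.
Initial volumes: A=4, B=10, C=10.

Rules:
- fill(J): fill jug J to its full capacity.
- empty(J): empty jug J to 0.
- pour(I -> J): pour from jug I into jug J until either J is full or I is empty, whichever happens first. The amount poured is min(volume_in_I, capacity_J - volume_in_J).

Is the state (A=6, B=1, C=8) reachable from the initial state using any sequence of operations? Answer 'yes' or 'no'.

BFS explored all 681 reachable states.
Reachable set includes: (0,0,0), (0,0,1), (0,0,2), (0,0,3), (0,0,4), (0,0,5), (0,0,6), (0,0,7), (0,0,8), (0,0,9), (0,0,10), (0,0,11) ...
Target (A=6, B=1, C=8) not in reachable set → no.

Answer: no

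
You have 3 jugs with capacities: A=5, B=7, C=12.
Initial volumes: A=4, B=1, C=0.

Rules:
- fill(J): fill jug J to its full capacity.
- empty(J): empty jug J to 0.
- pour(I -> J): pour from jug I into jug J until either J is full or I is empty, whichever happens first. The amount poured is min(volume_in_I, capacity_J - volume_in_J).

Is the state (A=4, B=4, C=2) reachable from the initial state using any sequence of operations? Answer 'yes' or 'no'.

BFS explored all 360 reachable states.
Reachable set includes: (0,0,0), (0,0,1), (0,0,2), (0,0,3), (0,0,4), (0,0,5), (0,0,6), (0,0,7), (0,0,8), (0,0,9), (0,0,10), (0,0,11) ...
Target (A=4, B=4, C=2) not in reachable set → no.

Answer: no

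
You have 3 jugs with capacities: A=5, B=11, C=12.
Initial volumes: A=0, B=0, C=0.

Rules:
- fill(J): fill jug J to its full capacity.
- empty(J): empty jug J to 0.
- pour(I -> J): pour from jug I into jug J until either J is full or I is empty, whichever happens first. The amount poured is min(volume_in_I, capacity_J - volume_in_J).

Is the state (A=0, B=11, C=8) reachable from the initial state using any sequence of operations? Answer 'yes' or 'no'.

BFS from (A=0, B=0, C=0):
  1. fill(C) -> (A=0 B=0 C=12)
  2. pour(C -> A) -> (A=5 B=0 C=7)
  3. empty(A) -> (A=0 B=0 C=7)
  4. pour(C -> B) -> (A=0 B=7 C=0)
  5. fill(C) -> (A=0 B=7 C=12)
  6. pour(C -> B) -> (A=0 B=11 C=8)
Target reached → yes.

Answer: yes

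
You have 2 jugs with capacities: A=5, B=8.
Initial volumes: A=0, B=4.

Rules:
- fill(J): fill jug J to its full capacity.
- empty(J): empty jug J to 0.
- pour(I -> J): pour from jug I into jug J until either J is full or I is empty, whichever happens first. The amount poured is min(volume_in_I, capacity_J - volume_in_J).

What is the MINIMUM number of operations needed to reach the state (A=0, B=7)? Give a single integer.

BFS from (A=0, B=4). One shortest path:
  1. pour(B -> A) -> (A=4 B=0)
  2. fill(B) -> (A=4 B=8)
  3. pour(B -> A) -> (A=5 B=7)
  4. empty(A) -> (A=0 B=7)
Reached target in 4 moves.

Answer: 4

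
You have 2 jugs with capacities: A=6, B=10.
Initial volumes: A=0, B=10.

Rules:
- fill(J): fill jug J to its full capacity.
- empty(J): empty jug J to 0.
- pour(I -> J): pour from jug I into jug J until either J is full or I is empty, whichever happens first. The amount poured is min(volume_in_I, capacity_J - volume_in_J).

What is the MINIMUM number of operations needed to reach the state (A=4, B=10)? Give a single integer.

Answer: 4

Derivation:
BFS from (A=0, B=10). One shortest path:
  1. pour(B -> A) -> (A=6 B=4)
  2. empty(A) -> (A=0 B=4)
  3. pour(B -> A) -> (A=4 B=0)
  4. fill(B) -> (A=4 B=10)
Reached target in 4 moves.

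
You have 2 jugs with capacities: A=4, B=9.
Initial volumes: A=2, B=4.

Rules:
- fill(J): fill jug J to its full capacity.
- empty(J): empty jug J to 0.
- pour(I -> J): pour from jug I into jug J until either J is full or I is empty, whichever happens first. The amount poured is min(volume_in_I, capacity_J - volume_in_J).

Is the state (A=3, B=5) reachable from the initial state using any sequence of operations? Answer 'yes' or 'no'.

BFS explored all 27 reachable states.
Reachable set includes: (0,0), (0,1), (0,2), (0,3), (0,4), (0,5), (0,6), (0,7), (0,8), (0,9), (1,0), (1,9) ...
Target (A=3, B=5) not in reachable set → no.

Answer: no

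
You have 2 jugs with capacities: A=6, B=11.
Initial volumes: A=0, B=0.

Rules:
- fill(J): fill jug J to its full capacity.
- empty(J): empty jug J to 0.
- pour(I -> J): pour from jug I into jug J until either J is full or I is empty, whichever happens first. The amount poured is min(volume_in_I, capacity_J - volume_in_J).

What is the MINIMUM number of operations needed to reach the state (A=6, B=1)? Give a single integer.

Answer: 7

Derivation:
BFS from (A=0, B=0). One shortest path:
  1. fill(A) -> (A=6 B=0)
  2. pour(A -> B) -> (A=0 B=6)
  3. fill(A) -> (A=6 B=6)
  4. pour(A -> B) -> (A=1 B=11)
  5. empty(B) -> (A=1 B=0)
  6. pour(A -> B) -> (A=0 B=1)
  7. fill(A) -> (A=6 B=1)
Reached target in 7 moves.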